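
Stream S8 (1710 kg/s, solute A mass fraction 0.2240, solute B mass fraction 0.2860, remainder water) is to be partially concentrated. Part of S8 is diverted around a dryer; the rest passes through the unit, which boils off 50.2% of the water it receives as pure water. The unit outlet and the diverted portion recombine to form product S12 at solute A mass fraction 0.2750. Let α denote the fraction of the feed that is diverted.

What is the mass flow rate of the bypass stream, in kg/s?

420.8 kg/s

All 1710×0.224 = 383.04 kg/s of solute A reaches S12, so S12 = 383.04/0.275 = 1392.9 kg/s and vapour = 317.13 kg/s.
The evaporator receives (1−α)·1710 of feed at 0.490 water and removes 0.502 of that water:
0.502×0.490×(1−α)×1710 = 317.13
(1−α) = 317.13/420.63 = 0.7539;  α = 0.2461.
Bypass flow = 0.2461×1710 = 420.76 kg/s.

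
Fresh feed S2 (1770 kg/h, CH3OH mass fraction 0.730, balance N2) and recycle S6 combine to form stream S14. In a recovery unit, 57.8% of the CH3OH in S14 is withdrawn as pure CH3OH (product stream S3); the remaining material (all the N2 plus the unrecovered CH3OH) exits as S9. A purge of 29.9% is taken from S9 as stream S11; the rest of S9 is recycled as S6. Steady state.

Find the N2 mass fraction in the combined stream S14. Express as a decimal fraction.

N2 enters only via S2 and leaves only via the purge: 1770×0.270 = 0.299×(N2 in S9), and the recovery unit passes all N2, so N2 in S14 = N2 in S9 = 1598.3 kg/h.
CH3OH in S14: m_A = 1770×0.730 + (1−0.299)·(1−0.578)·m_A, so m_A = 1292.1/0.7042 = 1834.9 kg/h.
S14 = 1834.9 + 1598.3 = 3433.2 kg/h.
N2 fraction in S14 = 1598.3/3433.2 = 0.466.

0.466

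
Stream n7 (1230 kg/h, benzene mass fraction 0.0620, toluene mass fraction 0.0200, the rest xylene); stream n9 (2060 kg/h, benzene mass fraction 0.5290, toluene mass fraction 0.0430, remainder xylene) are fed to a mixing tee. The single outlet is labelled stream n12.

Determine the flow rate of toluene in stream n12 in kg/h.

113.2 kg/h

toluene out = toluene in = 1230×0.020 + 2060×0.043 = 113.18 kg/h.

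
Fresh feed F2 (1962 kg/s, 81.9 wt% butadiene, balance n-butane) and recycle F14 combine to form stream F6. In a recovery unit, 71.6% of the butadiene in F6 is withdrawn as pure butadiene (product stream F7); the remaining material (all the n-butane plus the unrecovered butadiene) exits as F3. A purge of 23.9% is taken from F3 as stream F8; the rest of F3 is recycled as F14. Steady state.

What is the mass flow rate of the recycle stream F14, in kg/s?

n-butane enters only via F2 and leaves only via the purge: 1962×0.181 = 0.239×(n-butane in F3), and the recovery unit passes all n-butane, so n-butane in F6 = n-butane in F3 = 1485.9 kg/s.
butadiene in F6: m_A = 1962×0.819 + (1−0.239)·(1−0.716)·m_A, so m_A = 1606.9/0.7839 = 2049.9 kg/s.
F3 = (1−0.716)×2049.9 + 1485.9 = 2068 kg/s.
Recycle F14 = (1−0.239)×2068 = 1573.8 kg/s.

1574 kg/s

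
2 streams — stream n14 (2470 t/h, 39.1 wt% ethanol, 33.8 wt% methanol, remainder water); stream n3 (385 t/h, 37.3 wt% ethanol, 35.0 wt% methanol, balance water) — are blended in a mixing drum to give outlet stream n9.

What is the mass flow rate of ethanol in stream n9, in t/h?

1109 t/h

ethanol out = ethanol in = 2470×0.391 + 385×0.373 = 1109.4 t/h.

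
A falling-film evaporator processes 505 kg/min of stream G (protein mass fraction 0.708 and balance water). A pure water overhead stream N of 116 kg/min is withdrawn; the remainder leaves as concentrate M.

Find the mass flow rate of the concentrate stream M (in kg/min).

389 kg/min

Concentrate = 505 − 116 = 389 kg/min.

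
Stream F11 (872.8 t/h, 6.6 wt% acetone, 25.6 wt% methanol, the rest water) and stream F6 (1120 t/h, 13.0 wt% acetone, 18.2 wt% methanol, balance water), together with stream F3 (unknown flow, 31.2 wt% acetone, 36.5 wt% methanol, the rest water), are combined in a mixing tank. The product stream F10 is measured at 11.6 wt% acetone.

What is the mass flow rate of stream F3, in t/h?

Let F3 be the unknown flow. Total out = 1992.8 + F3.
acetone balance: 203.2 + 0.312·F3 = 0.116·(1992.8 + F3)
(0.312 − 0.116)·F3 = 0.116×1992.8 − 203.2 = 27.96
F3 = 27.96 / 0.196 = 142.65 t/h

142.7 t/h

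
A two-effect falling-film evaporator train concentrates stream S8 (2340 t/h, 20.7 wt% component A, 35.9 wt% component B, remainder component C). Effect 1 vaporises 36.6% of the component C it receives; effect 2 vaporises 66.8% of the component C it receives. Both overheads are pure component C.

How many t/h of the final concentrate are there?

1538 t/h

component C in feed = 2340×0.434 = 1015.6 t/h.
After stage 1: component C left = (1−0.366)×1015.6 = 643.87; stream total = 1968.3 t/h.
After stage 2: component C left = (1−0.668)×643.87 = 213.76; final concentrate = 1538.2 t/h.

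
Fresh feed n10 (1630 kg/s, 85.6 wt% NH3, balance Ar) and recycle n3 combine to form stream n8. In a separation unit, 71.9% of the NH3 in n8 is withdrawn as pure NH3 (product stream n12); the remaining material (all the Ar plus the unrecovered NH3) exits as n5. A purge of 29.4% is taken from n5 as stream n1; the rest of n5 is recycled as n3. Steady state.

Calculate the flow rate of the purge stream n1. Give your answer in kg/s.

378.5 kg/s

Ar enters only via n10 and leaves only via the purge: 1630×0.144 = 0.294×(Ar in n5), and the separation unit passes all Ar, so Ar in n8 = Ar in n5 = 798.37 kg/s.
NH3 in n8: m_A = 1630×0.856 + (1−0.294)·(1−0.719)·m_A, so m_A = 1395.3/0.8016 = 1740.6 kg/s.
n5 = (1−0.719)×1740.6 + 798.37 = 1287.5 kg/s.
Purge n1 = 0.294×1287.5 = 378.52 kg/s.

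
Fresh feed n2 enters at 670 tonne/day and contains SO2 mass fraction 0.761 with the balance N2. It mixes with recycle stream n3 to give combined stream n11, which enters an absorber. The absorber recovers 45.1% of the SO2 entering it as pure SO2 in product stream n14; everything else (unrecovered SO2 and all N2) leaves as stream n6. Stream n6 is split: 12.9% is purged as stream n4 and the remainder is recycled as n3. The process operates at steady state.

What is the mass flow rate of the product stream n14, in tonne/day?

SO2 in n11: m_A = 670×0.761 + (1−0.129)·(1−0.451)·m_A, so m_A = 509.87/0.5218 = 977.1 tonne/day.
Product n14 = 0.451×977.1 = 440.67 tonne/day.

440.7 tonne/day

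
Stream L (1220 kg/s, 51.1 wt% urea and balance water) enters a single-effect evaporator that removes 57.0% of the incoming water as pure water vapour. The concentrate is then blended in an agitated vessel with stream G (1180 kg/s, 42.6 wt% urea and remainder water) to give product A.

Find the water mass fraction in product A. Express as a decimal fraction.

Vapour removed = 0.570×0.489×1220 = 340.05 kg/s; concentrate = 879.95 kg/s.
water reaching the mixer = 256.53 (from concentrate) + 1180×0.574 = 933.85 kg/s.
Product flow = 879.95 + 1180 = 2059.9 kg/s; water fraction = 0.453.

0.453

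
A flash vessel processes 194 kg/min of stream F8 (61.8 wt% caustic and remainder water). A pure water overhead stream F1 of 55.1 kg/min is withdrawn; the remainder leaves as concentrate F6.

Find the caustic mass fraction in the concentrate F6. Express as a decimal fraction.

caustic is not removed: 194×0.618 = 119.89 kg/min of caustic enters F6.
Concentrate = 194 − 55.1 = 138.9 kg/min.
Mass fraction = 119.89/138.9 = 0.8632.

0.8632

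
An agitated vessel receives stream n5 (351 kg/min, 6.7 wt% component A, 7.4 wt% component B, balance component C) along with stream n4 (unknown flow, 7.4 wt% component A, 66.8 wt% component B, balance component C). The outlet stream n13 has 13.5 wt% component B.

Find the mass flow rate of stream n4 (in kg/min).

Let n4 be the unknown flow. Total out = 351 + n4.
component B balance: 25.974 + 0.668·n4 = 0.135·(351 + n4)
(0.668 − 0.135)·n4 = 0.135×351 − 25.974 = 21.411
n4 = 21.411 / 0.533 = 40.171 kg/min

40.17 kg/min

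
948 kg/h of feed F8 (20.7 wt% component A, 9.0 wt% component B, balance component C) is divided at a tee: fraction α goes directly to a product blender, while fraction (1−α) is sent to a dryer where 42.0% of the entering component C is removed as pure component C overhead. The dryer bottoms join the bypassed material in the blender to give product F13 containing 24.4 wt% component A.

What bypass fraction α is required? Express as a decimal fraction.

0.486

All 948×0.207 = 196.24 kg/h of component A reaches F13, so F13 = 196.24/0.244 = 804.25 kg/h and vapour = 143.75 kg/h.
The evaporator receives (1−α)·948 of feed at 0.703 component C and removes 0.420 of that component C:
0.420×0.703×(1−α)×948 = 143.75
(1−α) = 143.75/279.91 = 0.5136;  α = 0.4864.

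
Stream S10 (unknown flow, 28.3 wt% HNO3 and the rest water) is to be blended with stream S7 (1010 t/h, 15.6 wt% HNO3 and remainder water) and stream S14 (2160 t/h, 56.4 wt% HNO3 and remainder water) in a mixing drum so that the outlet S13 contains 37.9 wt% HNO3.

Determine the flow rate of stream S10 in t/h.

1816 t/h

Let S10 be the unknown flow. Total out = 3170 + S10.
HNO3 balance: 1375.8 + 0.283·S10 = 0.379·(3170 + S10)
(0.283 − 0.379)·S10 = 0.379×3170 − 1375.8 = -174.37
S10 = -174.37 / -0.096 = 1816.4 t/h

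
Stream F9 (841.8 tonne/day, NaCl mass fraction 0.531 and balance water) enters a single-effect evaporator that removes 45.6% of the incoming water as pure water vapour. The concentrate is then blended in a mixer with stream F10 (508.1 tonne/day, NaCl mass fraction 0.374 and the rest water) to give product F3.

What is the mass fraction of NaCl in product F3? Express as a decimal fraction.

0.545

Vapour removed = 0.456×0.469×841.8 = 180.03 tonne/day; concentrate = 661.77 tonne/day.
NaCl reaching the mixer = 447 (from concentrate) + 508.1×0.374 = 637.03 tonne/day.
Product flow = 661.77 + 508.1 = 1169.9 tonne/day; NaCl fraction = 0.545.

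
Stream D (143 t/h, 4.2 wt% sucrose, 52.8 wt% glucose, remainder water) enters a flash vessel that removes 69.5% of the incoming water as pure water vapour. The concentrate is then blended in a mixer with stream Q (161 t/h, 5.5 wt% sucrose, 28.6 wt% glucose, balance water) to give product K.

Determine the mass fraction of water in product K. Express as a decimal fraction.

0.478

Vapour removed = 0.695×0.430×143 = 42.736 t/h; concentrate = 100.26 t/h.
water reaching the mixer = 18.754 (from concentrate) + 161×0.659 = 124.85 t/h.
Product flow = 100.26 + 161 = 261.26 t/h; water fraction = 0.478.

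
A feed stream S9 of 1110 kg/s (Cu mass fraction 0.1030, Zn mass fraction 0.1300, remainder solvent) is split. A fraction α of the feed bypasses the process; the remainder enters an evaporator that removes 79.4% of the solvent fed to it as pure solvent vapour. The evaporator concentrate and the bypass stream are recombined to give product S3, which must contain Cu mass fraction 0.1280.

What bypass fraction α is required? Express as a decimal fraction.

0.679

All 1110×0.103 = 114.33 kg/s of Cu reaches S3, so S3 = 114.33/0.128 = 893.2 kg/s and vapour = 216.8 kg/s.
The evaporator receives (1−α)·1110 of feed at 0.767 solvent and removes 0.794 of that solvent:
0.794×0.767×(1−α)×1110 = 216.8
(1−α) = 216.8/675.99 = 0.3207;  α = 0.6793.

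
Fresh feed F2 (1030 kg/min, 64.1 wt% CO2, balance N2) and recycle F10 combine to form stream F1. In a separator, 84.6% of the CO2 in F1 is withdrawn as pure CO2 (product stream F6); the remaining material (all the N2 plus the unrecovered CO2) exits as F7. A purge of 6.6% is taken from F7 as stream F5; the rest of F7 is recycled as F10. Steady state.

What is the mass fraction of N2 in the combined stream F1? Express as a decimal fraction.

N2 enters only via F2 and leaves only via the purge: 1030×0.359 = 0.066×(N2 in F7), and the separator passes all N2, so N2 in F1 = N2 in F7 = 5602.6 kg/min.
CO2 in F1: m_A = 1030×0.641 + (1−0.066)·(1−0.846)·m_A, so m_A = 660.23/0.8562 = 771.15 kg/min.
F1 = 771.15 + 5602.6 = 6373.7 kg/min.
N2 fraction in F1 = 5602.6/6373.7 = 0.879.

0.879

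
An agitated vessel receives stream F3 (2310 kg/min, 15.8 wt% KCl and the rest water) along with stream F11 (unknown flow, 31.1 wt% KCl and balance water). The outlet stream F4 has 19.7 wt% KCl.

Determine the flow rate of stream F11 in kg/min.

Let F11 be the unknown flow. Total out = 2310 + F11.
KCl balance: 364.98 + 0.311·F11 = 0.197·(2310 + F11)
(0.311 − 0.197)·F11 = 0.197×2310 − 364.98 = 90.09
F11 = 90.09 / 0.114 = 790.26 kg/min

790.3 kg/min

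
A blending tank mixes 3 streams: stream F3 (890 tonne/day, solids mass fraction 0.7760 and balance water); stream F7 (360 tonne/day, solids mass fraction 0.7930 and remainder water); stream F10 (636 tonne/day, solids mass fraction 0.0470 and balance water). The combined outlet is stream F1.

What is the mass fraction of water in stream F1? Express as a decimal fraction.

0.4666

Total flow out = 890 + 360 + 636 = 1886 tonne/day.
water in = 890×0.224 + 360×0.207 + 636×0.953 = 879.99 tonne/day.
water mass fraction in F1 = 879.99/1886 = 0.4666.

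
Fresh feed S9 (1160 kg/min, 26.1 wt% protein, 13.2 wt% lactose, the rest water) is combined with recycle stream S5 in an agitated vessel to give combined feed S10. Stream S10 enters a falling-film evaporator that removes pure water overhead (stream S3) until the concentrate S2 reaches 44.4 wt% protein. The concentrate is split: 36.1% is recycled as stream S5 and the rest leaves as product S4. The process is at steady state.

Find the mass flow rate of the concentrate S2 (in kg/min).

1067 kg/min

Overall protein balance (none leaves overhead): protein in fresh feed = protein in product, i.e. 1160×0.261 = (1−0.361)·S2·0.444.
S2 = 302.76/(0.444×0.639) = 1067.1 kg/min.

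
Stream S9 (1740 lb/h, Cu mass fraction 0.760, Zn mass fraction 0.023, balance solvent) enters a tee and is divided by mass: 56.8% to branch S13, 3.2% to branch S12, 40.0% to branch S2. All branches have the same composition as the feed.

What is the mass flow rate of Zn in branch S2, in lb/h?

16.01 lb/h

Branch S2 total = 0.400×1740 = 696 lb/h.
Zn in S2 = 0.023×696 = 16.008 lb/h.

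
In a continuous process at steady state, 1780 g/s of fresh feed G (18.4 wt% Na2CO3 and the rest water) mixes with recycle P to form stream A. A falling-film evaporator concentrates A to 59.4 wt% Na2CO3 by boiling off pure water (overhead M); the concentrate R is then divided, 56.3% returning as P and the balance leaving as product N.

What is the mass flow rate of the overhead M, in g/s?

Overall Na2CO3 balance (none leaves overhead): Na2CO3 in fresh feed = Na2CO3 in product, i.e. 1780×0.184 = (1−0.563)·R·0.594.
R = 327.52/(0.594×0.437) = 1261.7 g/s.
Recycle P = 0.563×1261.7 = 710.36 g/s.
Combined feed A = 1780 + 710.36 = 2490.4 g/s.
Overhead M = A − R = 2490.4 − 1261.7 = 1228.6 g/s.

1229 g/s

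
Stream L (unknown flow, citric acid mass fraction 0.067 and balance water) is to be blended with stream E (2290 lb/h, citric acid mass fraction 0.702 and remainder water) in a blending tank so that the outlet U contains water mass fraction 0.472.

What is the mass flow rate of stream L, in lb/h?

Let L be the unknown flow. Total out = 2290 + L.
water balance: 682.42 + 0.933·L = 0.472·(2290 + L)
(0.933 − 0.472)·L = 0.472×2290 − 682.42 = 398.46
L = 398.46 / 0.461 = 864.34 lb/h

864.3 lb/h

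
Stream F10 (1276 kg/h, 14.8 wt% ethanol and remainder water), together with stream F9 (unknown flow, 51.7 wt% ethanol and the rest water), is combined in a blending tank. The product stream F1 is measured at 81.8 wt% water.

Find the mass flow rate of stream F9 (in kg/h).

129.5 kg/h

Let F9 be the unknown flow. Total out = 1276 + F9.
water balance: 1087.2 + 0.483·F9 = 0.818·(1276 + F9)
(0.483 − 0.818)·F9 = 0.818×1276 − 1087.2 = -43.384
F9 = -43.384 / -0.335 = 129.5 kg/h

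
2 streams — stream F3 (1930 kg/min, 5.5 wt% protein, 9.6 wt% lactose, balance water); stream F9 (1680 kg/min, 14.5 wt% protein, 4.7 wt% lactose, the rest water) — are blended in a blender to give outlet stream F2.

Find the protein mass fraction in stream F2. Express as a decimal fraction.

0.0969

Total flow out = 1930 + 1680 = 3610 kg/min.
protein in = 1930×0.055 + 1680×0.145 = 349.75 kg/min.
protein mass fraction in F2 = 349.75/3610 = 0.0969.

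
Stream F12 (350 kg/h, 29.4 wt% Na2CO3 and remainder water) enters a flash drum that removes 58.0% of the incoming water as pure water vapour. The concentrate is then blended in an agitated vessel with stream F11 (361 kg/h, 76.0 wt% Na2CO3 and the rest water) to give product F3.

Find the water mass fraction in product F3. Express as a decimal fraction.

0.3354

Vapour removed = 0.580×0.706×350 = 143.32 kg/h; concentrate = 206.68 kg/h.
water reaching the mixer = 103.78 (from concentrate) + 361×0.240 = 190.42 kg/h.
Product flow = 206.68 + 361 = 567.68 kg/h; water fraction = 0.3354.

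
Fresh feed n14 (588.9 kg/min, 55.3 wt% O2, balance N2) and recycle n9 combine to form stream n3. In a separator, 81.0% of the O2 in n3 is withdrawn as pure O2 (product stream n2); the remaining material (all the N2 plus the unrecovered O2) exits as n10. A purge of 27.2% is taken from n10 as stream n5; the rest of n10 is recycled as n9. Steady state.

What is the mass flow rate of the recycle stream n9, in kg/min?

756.8 kg/min

N2 enters only via n14 and leaves only via the purge: 588.9×0.447 = 0.272×(N2 in n10), and the separator passes all N2, so N2 in n3 = N2 in n10 = 967.79 kg/min.
O2 in n3: m_A = 588.9×0.553 + (1−0.272)·(1−0.810)·m_A, so m_A = 325.66/0.8617 = 377.94 kg/min.
n10 = (1−0.810)×377.94 + 967.79 = 1039.6 kg/min.
Recycle n9 = (1−0.272)×1039.6 = 756.83 kg/min.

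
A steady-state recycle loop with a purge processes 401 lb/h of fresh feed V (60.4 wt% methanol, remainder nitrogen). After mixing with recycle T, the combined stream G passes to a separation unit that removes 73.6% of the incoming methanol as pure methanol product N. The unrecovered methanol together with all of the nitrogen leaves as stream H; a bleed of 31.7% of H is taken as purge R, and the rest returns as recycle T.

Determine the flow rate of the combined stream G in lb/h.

nitrogen enters only via V and leaves only via the purge: 401×0.396 = 0.317×(nitrogen in H), and the separation unit passes all nitrogen, so nitrogen in G = nitrogen in H = 500.93 lb/h.
methanol in G: m_A = 401×0.604 + (1−0.317)·(1−0.736)·m_A, so m_A = 242.2/0.8197 = 295.48 lb/h.
G = 295.48 + 500.93 = 796.42 lb/h.

796.4 lb/h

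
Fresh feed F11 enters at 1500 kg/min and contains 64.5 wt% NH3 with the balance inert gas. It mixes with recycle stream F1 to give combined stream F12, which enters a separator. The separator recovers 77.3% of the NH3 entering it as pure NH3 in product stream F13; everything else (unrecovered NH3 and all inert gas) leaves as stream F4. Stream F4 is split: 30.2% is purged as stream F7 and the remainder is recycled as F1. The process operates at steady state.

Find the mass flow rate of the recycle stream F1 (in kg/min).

inert gas enters only via F11 and leaves only via the purge: 1500×0.355 = 0.302×(inert gas in F4), and the separator passes all inert gas, so inert gas in F12 = inert gas in F4 = 1763.2 kg/min.
NH3 in F12: m_A = 1500×0.645 + (1−0.302)·(1−0.773)·m_A, so m_A = 967.5/0.8416 = 1149.7 kg/min.
F4 = (1−0.773)×1149.7 + 1763.2 = 2024.2 kg/min.
Recycle F1 = (1−0.302)×2024.2 = 1412.9 kg/min.

1413 kg/min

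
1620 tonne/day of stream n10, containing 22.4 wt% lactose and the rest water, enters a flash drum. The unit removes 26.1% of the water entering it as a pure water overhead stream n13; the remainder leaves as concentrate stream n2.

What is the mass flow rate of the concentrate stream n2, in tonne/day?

1292 tonne/day

water entering = 1620×0.776 = 1257.1 tonne/day; overhead removed = 0.261×1257.1 = 328.11 tonne/day.
Concentrate = 1620 − 328.11 = 1291.9 tonne/day.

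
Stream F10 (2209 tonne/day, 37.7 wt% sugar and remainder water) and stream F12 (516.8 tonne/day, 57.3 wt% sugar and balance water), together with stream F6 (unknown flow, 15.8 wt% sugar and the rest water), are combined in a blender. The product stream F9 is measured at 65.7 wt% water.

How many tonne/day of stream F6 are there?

1048 tonne/day

Let F6 be the unknown flow. Total out = 2725.8 + F6.
water balance: 1596.9 + 0.842·F6 = 0.657·(2725.8 + F6)
(0.842 − 0.657)·F6 = 0.657×2725.8 − 1596.9 = 193.97
F6 = 193.97 / 0.185 = 1048.5 tonne/day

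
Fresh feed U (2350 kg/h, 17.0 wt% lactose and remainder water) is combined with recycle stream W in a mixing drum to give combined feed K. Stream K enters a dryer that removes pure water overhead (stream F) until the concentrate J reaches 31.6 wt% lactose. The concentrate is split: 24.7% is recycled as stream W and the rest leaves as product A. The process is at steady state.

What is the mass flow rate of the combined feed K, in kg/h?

2765 kg/h

Overall lactose balance (none leaves overhead): lactose in fresh feed = lactose in product, i.e. 2350×0.170 = (1−0.247)·J·0.316.
J = 399.5/(0.316×0.753) = 1678.9 kg/h.
Recycle W = 0.247×1678.9 = 414.7 kg/h.
Combined feed K = 2350 + 414.7 = 2764.7 kg/h.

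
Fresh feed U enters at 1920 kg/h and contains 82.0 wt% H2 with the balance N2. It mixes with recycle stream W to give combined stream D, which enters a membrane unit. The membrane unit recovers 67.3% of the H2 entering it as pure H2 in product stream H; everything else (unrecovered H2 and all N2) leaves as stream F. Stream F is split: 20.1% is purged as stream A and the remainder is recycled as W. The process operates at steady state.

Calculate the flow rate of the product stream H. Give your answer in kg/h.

1434 kg/h

H2 in D: m_A = 1920×0.820 + (1−0.201)·(1−0.673)·m_A, so m_A = 1574.4/0.7387 = 2131.2 kg/h.
Product H = 0.673×2131.2 = 1434.3 kg/h.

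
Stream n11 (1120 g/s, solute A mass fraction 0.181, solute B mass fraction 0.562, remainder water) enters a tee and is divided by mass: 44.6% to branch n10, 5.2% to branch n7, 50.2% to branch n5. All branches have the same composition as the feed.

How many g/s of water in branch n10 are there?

Branch n10 total = 0.446×1120 = 499.52 g/s.
water in n10 = 0.257×499.52 = 128.38 g/s.

128.4 g/s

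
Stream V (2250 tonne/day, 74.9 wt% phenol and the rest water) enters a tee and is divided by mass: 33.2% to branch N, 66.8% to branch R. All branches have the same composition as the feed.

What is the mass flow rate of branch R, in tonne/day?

Branch R flow = 0.668×2250 = 1503 tonne/day.

1503 tonne/day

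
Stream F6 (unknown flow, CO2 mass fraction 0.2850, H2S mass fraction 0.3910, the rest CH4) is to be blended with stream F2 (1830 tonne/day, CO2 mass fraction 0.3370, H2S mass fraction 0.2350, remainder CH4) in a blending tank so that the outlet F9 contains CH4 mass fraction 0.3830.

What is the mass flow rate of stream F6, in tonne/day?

1396 tonne/day

Let F6 be the unknown flow. Total out = 1830 + F6.
CH4 balance: 783.24 + 0.324·F6 = 0.383·(1830 + F6)
(0.324 − 0.383)·F6 = 0.383×1830 − 783.24 = -82.35
F6 = -82.35 / -0.059 = 1395.8 tonne/day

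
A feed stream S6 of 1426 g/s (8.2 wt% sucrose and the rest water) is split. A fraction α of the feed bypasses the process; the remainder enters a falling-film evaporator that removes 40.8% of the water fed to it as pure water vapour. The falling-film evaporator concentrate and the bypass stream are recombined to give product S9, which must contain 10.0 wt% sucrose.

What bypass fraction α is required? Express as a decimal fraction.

All 1426×0.082 = 116.93 g/s of sucrose reaches S9, so S9 = 116.93/0.100 = 1169.3 g/s and vapour = 256.68 g/s.
The evaporator receives (1−α)·1426 of feed at 0.918 water and removes 0.408 of that water:
0.408×0.918×(1−α)×1426 = 256.68
(1−α) = 256.68/534.1 = 0.4806;  α = 0.5194.

0.519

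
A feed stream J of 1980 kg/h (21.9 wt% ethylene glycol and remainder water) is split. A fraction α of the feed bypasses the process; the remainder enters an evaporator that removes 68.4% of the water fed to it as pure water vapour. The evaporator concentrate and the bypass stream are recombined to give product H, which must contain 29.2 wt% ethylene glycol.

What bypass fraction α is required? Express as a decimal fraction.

0.532

All 1980×0.219 = 433.62 kg/h of ethylene glycol reaches H, so H = 433.62/0.292 = 1485 kg/h and vapour = 495 kg/h.
The evaporator receives (1−α)·1980 of feed at 0.781 water and removes 0.684 of that water:
0.684×0.781×(1−α)×1980 = 495
(1−α) = 495/1057.7 = 0.4680;  α = 0.5320.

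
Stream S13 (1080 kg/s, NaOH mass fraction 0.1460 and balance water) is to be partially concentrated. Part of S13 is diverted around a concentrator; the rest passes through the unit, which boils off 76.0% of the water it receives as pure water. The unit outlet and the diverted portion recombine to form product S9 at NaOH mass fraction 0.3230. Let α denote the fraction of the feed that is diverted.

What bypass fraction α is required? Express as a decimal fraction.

0.156

All 1080×0.146 = 157.68 kg/s of NaOH reaches S9, so S9 = 157.68/0.323 = 488.17 kg/s and vapour = 591.83 kg/s.
The evaporator receives (1−α)·1080 of feed at 0.854 water and removes 0.760 of that water:
0.760×0.854×(1−α)×1080 = 591.83
(1−α) = 591.83/700.96 = 0.8443;  α = 0.1557.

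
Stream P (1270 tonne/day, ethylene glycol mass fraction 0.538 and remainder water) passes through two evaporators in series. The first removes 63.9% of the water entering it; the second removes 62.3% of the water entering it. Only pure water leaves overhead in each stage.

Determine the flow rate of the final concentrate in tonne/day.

763.1 tonne/day

water in feed = 1270×0.462 = 586.74 tonne/day.
After stage 1: water left = (1−0.639)×586.74 = 211.81; stream total = 895.07 tonne/day.
After stage 2: water left = (1−0.623)×211.81 = 79.854; final concentrate = 763.11 tonne/day.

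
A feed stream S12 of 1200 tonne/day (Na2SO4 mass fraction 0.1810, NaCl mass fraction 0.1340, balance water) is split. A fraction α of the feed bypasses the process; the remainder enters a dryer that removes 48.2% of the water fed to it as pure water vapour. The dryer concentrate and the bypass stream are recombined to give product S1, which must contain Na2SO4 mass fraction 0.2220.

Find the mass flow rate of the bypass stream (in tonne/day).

All 1200×0.181 = 217.2 tonne/day of Na2SO4 reaches S1, so S1 = 217.2/0.222 = 978.38 tonne/day and vapour = 221.62 tonne/day.
The evaporator receives (1−α)·1200 of feed at 0.685 water and removes 0.482 of that water:
0.482×0.685×(1−α)×1200 = 221.62
(1−α) = 221.62/396.2 = 0.5594;  α = 0.4406.
Bypass flow = 0.4406×1200 = 528.77 tonne/day.

528.8 tonne/day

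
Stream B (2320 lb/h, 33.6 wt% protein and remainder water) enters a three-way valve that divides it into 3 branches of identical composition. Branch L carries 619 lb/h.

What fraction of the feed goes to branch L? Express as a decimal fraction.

Fraction to L = 619/2320 = 0.2668.

0.267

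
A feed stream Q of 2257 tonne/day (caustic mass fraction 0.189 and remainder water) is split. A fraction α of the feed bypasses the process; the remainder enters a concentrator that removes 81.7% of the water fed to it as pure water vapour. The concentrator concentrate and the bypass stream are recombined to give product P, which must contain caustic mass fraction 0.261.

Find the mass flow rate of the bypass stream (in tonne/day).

1317 tonne/day

All 2257×0.189 = 426.57 tonne/day of caustic reaches P, so P = 426.57/0.261 = 1634.4 tonne/day and vapour = 622.62 tonne/day.
The evaporator receives (1−α)·2257 of feed at 0.811 water and removes 0.817 of that water:
0.817×0.811×(1−α)×2257 = 622.62
(1−α) = 622.62/1495.5 = 0.4163;  α = 0.5837.
Bypass flow = 0.5837×2257 = 1317.3 tonne/day.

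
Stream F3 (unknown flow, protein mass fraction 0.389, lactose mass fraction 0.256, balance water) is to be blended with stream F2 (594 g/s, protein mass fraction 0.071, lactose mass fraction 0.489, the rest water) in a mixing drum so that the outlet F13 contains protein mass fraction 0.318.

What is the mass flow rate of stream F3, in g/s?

2066 g/s

Let F3 be the unknown flow. Total out = 594 + F3.
protein balance: 42.174 + 0.389·F3 = 0.318·(594 + F3)
(0.389 − 0.318)·F3 = 0.318×594 − 42.174 = 146.72
F3 = 146.72 / 0.071 = 2066.5 g/s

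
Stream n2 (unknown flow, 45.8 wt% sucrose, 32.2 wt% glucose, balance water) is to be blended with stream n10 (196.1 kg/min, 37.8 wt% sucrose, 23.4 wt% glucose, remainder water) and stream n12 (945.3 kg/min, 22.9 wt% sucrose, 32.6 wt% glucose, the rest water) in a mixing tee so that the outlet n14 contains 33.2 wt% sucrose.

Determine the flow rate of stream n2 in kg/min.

701.2 kg/min

Let n2 be the unknown flow. Total out = 1141.4 + n2.
sucrose balance: 290.6 + 0.458·n2 = 0.332·(1141.4 + n2)
(0.458 − 0.332)·n2 = 0.332×1141.4 − 290.6 = 88.345
n2 = 88.345 / 0.126 = 701.15 kg/min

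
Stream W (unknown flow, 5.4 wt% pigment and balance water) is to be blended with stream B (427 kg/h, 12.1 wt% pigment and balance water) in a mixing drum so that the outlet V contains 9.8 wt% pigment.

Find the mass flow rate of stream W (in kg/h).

Let W be the unknown flow. Total out = 427 + W.
pigment balance: 51.667 + 0.054·W = 0.098·(427 + W)
(0.054 − 0.098)·W = 0.098×427 − 51.667 = -9.821
W = -9.821 / -0.044 = 223.2 kg/h

223.2 kg/h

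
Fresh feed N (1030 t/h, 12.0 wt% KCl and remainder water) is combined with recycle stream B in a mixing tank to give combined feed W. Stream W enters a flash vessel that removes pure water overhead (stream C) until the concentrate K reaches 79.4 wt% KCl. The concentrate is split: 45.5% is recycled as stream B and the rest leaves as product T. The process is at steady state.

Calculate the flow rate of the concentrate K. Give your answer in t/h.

285.6 t/h

Overall KCl balance (none leaves overhead): KCl in fresh feed = KCl in product, i.e. 1030×0.120 = (1−0.455)·K·0.794.
K = 123.6/(0.794×0.545) = 285.63 t/h.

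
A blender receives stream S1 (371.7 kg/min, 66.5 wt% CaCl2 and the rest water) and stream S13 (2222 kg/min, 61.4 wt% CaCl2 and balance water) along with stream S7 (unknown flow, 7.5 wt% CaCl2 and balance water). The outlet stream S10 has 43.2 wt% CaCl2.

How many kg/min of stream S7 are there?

1375 kg/min

Let S7 be the unknown flow. Total out = 2593.7 + S7.
CaCl2 balance: 1611.5 + 0.075·S7 = 0.432·(2593.7 + S7)
(0.075 − 0.432)·S7 = 0.432×2593.7 − 1611.5 = -491.01
S7 = -491.01 / -0.357 = 1375.4 kg/min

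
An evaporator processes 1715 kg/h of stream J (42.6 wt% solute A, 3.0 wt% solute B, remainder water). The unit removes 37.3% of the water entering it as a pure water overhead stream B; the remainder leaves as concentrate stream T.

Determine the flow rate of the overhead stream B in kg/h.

348 kg/h

water entering = 1715×0.544 = 932.96 kg/h; overhead removed = 0.373×932.96 = 347.99 kg/h.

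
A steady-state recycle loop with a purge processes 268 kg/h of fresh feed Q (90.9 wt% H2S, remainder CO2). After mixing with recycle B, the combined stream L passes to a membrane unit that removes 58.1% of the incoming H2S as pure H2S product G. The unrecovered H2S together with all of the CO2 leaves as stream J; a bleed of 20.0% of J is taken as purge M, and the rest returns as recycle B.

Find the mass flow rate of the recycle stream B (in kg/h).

220.4 kg/h

CO2 enters only via Q and leaves only via the purge: 268×0.091 = 0.200×(CO2 in J), and the membrane unit passes all CO2, so CO2 in L = CO2 in J = 121.94 kg/h.
H2S in L: m_A = 268×0.909 + (1−0.200)·(1−0.581)·m_A, so m_A = 243.61/0.6648 = 366.44 kg/h.
J = (1−0.581)×366.44 + 121.94 = 275.48 kg/h.
Recycle B = (1−0.200)×275.48 = 220.38 kg/h.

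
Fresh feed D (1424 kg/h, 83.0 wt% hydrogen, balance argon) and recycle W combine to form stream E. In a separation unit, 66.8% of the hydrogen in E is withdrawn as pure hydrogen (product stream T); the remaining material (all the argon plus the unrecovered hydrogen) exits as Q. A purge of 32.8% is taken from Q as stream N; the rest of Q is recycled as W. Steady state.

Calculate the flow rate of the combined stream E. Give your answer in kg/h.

2259 kg/h

argon enters only via D and leaves only via the purge: 1424×0.170 = 0.328×(argon in Q), and the separation unit passes all argon, so argon in E = argon in Q = 738.05 kg/h.
hydrogen in E: m_A = 1424×0.830 + (1−0.328)·(1−0.668)·m_A, so m_A = 1181.9/0.7769 = 1521.3 kg/h.
E = 1521.3 + 738.05 = 2259.4 kg/h.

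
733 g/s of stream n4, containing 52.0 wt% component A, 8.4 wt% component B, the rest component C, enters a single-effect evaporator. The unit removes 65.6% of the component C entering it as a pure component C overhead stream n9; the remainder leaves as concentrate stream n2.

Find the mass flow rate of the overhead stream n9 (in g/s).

component C entering = 733×0.396 = 290.27 g/s; overhead removed = 0.656×290.27 = 190.42 g/s.

190.4 g/s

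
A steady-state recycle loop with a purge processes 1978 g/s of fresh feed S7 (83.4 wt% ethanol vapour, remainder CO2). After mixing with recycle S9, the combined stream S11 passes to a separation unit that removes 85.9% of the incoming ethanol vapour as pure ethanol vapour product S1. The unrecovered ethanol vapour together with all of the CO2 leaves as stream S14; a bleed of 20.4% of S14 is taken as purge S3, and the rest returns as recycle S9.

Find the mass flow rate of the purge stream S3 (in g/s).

CO2 enters only via S7 and leaves only via the purge: 1978×0.166 = 0.204×(CO2 in S14), and the separation unit passes all CO2, so CO2 in S11 = CO2 in S14 = 1609.5 g/s.
ethanol vapour in S11: m_A = 1978×0.834 + (1−0.204)·(1−0.859)·m_A, so m_A = 1649.7/0.8878 = 1858.2 g/s.
S14 = (1−0.859)×1858.2 + 1609.5 = 1871.6 g/s.
Purge S3 = 0.204×1871.6 = 381.8 g/s.

381.8 g/s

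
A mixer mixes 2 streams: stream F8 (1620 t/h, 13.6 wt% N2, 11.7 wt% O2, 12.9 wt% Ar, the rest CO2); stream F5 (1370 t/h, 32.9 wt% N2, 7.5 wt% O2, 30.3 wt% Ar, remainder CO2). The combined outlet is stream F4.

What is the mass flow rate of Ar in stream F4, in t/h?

Ar out = Ar in = 1620×0.129 + 1370×0.303 = 624.09 t/h.

624.1 t/h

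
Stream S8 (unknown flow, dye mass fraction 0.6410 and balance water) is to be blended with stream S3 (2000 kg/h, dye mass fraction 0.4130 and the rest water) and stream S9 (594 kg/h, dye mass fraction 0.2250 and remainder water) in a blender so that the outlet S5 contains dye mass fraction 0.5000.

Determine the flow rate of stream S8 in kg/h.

2393 kg/h

Let S8 be the unknown flow. Total out = 2594 + S8.
dye balance: 959.65 + 0.641·S8 = 0.500·(2594 + S8)
(0.641 − 0.500)·S8 = 0.500×2594 − 959.65 = 337.35
S8 = 337.35 / 0.141 = 2392.6 kg/h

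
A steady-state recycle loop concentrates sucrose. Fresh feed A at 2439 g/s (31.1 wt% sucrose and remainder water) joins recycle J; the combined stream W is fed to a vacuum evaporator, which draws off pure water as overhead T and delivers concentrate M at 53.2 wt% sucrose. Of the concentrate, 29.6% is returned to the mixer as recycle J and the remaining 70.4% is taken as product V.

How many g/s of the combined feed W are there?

Overall sucrose balance (none leaves overhead): sucrose in fresh feed = sucrose in product, i.e. 2439×0.311 = (1−0.296)·M·0.532.
M = 758.53/(0.532×0.704) = 2025.3 g/s.
Recycle J = 0.296×2025.3 = 599.49 g/s.
Combined feed W = 2439 + 599.49 = 3038.5 g/s.

3038 g/s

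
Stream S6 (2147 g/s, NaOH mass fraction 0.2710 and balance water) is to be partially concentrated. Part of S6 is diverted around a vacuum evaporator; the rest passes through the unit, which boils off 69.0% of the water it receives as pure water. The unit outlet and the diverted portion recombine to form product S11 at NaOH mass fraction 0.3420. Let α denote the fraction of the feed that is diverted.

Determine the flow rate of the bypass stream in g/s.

1261 g/s

All 2147×0.271 = 581.84 g/s of NaOH reaches S11, so S11 = 581.84/0.342 = 1701.3 g/s and vapour = 445.72 g/s.
The evaporator receives (1−α)·2147 of feed at 0.729 water and removes 0.690 of that water:
0.690×0.729×(1−α)×2147 = 445.72
(1−α) = 445.72/1080 = 0.4127;  α = 0.5873.
Bypass flow = 0.5873×2147 = 1260.9 g/s.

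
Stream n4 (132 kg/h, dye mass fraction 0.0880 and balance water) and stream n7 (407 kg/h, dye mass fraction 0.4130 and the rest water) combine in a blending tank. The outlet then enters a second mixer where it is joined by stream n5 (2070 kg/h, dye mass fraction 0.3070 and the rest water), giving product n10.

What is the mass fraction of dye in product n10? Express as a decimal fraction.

Overall, product flow = 2609 kg/h.
dye in = 132×0.088 + 407×0.413 + 2070×0.307 = 815.2 kg/h.
dye fraction in n10 = 0.3125.

0.3125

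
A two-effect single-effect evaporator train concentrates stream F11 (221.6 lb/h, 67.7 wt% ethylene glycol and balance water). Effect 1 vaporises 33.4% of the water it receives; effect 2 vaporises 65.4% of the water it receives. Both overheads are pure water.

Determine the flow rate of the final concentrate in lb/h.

water in feed = 221.6×0.323 = 71.577 lb/h.
After stage 1: water left = (1−0.334)×71.577 = 47.67; stream total = 197.69 lb/h.
After stage 2: water left = (1−0.654)×47.67 = 16.494; final concentrate = 166.52 lb/h.

166.5 lb/h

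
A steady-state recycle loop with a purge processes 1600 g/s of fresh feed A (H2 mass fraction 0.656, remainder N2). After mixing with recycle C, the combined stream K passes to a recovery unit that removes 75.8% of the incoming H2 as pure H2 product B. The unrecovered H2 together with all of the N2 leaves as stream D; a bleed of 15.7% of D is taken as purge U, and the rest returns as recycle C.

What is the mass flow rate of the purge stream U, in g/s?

600.5 g/s

N2 enters only via A and leaves only via the purge: 1600×0.344 = 0.157×(N2 in D), and the recovery unit passes all N2, so N2 in K = N2 in D = 3505.7 g/s.
H2 in K: m_A = 1600×0.656 + (1−0.157)·(1−0.758)·m_A, so m_A = 1049.6/0.7960 = 1318.6 g/s.
D = (1−0.758)×1318.6 + 3505.7 = 3824.8 g/s.
Purge U = 0.157×3824.8 = 600.5 g/s.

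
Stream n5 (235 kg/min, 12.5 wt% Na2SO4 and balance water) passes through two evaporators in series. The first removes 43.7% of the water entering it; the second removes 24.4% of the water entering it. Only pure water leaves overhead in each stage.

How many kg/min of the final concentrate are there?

116.9 kg/min

water in feed = 235×0.875 = 205.62 kg/min.
After stage 1: water left = (1−0.437)×205.62 = 115.77; stream total = 145.14 kg/min.
After stage 2: water left = (1−0.244)×115.77 = 87.52; final concentrate = 116.89 kg/min.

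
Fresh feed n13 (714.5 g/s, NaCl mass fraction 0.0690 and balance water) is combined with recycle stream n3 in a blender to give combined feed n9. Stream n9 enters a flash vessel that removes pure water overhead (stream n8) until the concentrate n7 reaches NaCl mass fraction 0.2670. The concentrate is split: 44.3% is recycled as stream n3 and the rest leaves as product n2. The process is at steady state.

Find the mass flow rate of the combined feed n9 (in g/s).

Overall NaCl balance (none leaves overhead): NaCl in fresh feed = NaCl in product, i.e. 714.5×0.069 = (1−0.443)·n7·0.267.
n7 = 49.301/(0.267×0.557) = 331.5 g/s.
Recycle n3 = 0.443×331.5 = 146.85 g/s.
Combined feed n9 = 714.5 + 146.85 = 861.35 g/s.

861.4 g/s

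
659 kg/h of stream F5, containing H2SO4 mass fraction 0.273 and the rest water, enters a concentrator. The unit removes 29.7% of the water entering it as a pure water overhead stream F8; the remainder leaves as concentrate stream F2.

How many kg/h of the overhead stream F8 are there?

water entering = 659×0.727 = 479.09 kg/h; overhead removed = 0.297×479.09 = 142.29 kg/h.

142.3 kg/h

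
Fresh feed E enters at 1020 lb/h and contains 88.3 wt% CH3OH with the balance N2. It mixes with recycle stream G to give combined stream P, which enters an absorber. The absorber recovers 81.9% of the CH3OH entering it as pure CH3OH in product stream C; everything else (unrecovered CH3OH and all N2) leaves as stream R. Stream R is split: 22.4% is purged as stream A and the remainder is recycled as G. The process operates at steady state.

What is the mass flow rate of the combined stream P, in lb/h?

1581 lb/h

N2 enters only via E and leaves only via the purge: 1020×0.117 = 0.224×(N2 in R), and the absorber passes all N2, so N2 in P = N2 in R = 532.77 lb/h.
CH3OH in P: m_A = 1020×0.883 + (1−0.224)·(1−0.819)·m_A, so m_A = 900.66/0.8595 = 1047.8 lb/h.
P = 1047.8 + 532.77 = 1580.6 lb/h.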